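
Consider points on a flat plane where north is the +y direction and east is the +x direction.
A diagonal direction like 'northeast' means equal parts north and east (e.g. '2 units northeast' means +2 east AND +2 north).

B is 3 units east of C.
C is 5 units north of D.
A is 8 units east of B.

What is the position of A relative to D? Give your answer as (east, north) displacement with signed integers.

Place D at the origin (east=0, north=0).
  C is 5 units north of D: delta (east=+0, north=+5); C at (east=0, north=5).
  B is 3 units east of C: delta (east=+3, north=+0); B at (east=3, north=5).
  A is 8 units east of B: delta (east=+8, north=+0); A at (east=11, north=5).
Therefore A relative to D: (east=11, north=5).

Answer: A is at (east=11, north=5) relative to D.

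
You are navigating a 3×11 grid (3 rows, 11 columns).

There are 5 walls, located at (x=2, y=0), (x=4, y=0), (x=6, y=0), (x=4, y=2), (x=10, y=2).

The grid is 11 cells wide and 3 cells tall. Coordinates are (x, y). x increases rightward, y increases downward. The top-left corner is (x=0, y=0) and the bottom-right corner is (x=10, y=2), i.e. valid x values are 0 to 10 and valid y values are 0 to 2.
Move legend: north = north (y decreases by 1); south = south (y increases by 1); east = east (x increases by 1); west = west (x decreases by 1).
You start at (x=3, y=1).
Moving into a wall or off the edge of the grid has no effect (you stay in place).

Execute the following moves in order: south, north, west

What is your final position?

Answer: Final position: (x=2, y=1)

Derivation:
Start: (x=3, y=1)
  south (south): (x=3, y=1) -> (x=3, y=2)
  north (north): (x=3, y=2) -> (x=3, y=1)
  west (west): (x=3, y=1) -> (x=2, y=1)
Final: (x=2, y=1)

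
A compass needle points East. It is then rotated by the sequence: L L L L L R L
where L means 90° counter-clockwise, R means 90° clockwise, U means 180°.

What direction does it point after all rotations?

Start: East
  L (left (90° counter-clockwise)) -> North
  L (left (90° counter-clockwise)) -> West
  L (left (90° counter-clockwise)) -> South
  L (left (90° counter-clockwise)) -> East
  L (left (90° counter-clockwise)) -> North
  R (right (90° clockwise)) -> East
  L (left (90° counter-clockwise)) -> North
Final: North

Answer: Final heading: North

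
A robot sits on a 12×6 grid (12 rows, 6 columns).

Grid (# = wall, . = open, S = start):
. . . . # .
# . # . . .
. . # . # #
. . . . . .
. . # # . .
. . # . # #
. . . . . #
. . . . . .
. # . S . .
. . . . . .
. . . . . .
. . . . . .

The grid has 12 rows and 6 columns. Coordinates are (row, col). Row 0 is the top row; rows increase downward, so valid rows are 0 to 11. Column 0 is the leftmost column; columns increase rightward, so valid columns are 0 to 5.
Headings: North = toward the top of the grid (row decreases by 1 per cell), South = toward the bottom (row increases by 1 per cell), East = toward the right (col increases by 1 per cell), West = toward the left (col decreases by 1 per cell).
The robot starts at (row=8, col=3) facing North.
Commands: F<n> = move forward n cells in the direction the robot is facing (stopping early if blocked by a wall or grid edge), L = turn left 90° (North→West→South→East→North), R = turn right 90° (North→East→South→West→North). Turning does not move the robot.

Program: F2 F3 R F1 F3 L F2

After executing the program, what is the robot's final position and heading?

Start: (row=8, col=3), facing North
  F2: move forward 2, now at (row=6, col=3)
  F3: move forward 1/3 (blocked), now at (row=5, col=3)
  R: turn right, now facing East
  F1: move forward 0/1 (blocked), now at (row=5, col=3)
  F3: move forward 0/3 (blocked), now at (row=5, col=3)
  L: turn left, now facing North
  F2: move forward 0/2 (blocked), now at (row=5, col=3)
Final: (row=5, col=3), facing North

Answer: Final position: (row=5, col=3), facing North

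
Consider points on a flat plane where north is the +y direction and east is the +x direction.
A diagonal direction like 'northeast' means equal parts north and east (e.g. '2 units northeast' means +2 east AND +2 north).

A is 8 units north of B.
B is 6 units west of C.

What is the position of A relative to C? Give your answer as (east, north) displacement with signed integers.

Answer: A is at (east=-6, north=8) relative to C.

Derivation:
Place C at the origin (east=0, north=0).
  B is 6 units west of C: delta (east=-6, north=+0); B at (east=-6, north=0).
  A is 8 units north of B: delta (east=+0, north=+8); A at (east=-6, north=8).
Therefore A relative to C: (east=-6, north=8).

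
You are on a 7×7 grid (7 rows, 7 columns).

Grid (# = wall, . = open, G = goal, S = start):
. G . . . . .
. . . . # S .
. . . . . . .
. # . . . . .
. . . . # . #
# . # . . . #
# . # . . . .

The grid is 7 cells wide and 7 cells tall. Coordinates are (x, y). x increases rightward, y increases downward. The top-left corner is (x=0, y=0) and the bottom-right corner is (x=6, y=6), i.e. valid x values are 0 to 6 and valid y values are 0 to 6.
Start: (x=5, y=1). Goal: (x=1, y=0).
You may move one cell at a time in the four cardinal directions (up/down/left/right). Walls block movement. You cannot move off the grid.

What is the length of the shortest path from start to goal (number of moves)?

Answer: Shortest path length: 5

Derivation:
BFS from (x=5, y=1) until reaching (x=1, y=0):
  Distance 0: (x=5, y=1)
  Distance 1: (x=5, y=0), (x=6, y=1), (x=5, y=2)
  Distance 2: (x=4, y=0), (x=6, y=0), (x=4, y=2), (x=6, y=2), (x=5, y=3)
  Distance 3: (x=3, y=0), (x=3, y=2), (x=4, y=3), (x=6, y=3), (x=5, y=4)
  Distance 4: (x=2, y=0), (x=3, y=1), (x=2, y=2), (x=3, y=3), (x=5, y=5)
  Distance 5: (x=1, y=0), (x=2, y=1), (x=1, y=2), (x=2, y=3), (x=3, y=4), (x=4, y=5), (x=5, y=6)  <- goal reached here
One shortest path (5 moves): (x=5, y=1) -> (x=5, y=0) -> (x=4, y=0) -> (x=3, y=0) -> (x=2, y=0) -> (x=1, y=0)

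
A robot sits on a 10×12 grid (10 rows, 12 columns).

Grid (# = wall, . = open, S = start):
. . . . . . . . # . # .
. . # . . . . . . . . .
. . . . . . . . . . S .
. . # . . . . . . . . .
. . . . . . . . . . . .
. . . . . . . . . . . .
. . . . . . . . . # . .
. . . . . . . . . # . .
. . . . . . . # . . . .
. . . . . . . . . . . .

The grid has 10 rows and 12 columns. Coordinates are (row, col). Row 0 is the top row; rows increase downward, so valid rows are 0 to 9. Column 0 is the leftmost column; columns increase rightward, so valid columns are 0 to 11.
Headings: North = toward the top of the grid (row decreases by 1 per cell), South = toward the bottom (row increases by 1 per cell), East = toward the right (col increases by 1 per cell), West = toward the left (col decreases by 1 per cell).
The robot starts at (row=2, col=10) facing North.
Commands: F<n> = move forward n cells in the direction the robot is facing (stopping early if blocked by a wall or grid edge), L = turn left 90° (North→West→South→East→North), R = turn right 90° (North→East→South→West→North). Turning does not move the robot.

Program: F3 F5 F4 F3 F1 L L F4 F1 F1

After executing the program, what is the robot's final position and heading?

Answer: Final position: (row=7, col=10), facing South

Derivation:
Start: (row=2, col=10), facing North
  F3: move forward 1/3 (blocked), now at (row=1, col=10)
  F5: move forward 0/5 (blocked), now at (row=1, col=10)
  F4: move forward 0/4 (blocked), now at (row=1, col=10)
  F3: move forward 0/3 (blocked), now at (row=1, col=10)
  F1: move forward 0/1 (blocked), now at (row=1, col=10)
  L: turn left, now facing West
  L: turn left, now facing South
  F4: move forward 4, now at (row=5, col=10)
  F1: move forward 1, now at (row=6, col=10)
  F1: move forward 1, now at (row=7, col=10)
Final: (row=7, col=10), facing South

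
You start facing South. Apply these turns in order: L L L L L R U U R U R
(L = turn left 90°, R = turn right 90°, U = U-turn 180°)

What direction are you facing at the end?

Answer: Final heading: South

Derivation:
Start: South
  L (left (90° counter-clockwise)) -> East
  L (left (90° counter-clockwise)) -> North
  L (left (90° counter-clockwise)) -> West
  L (left (90° counter-clockwise)) -> South
  L (left (90° counter-clockwise)) -> East
  R (right (90° clockwise)) -> South
  U (U-turn (180°)) -> North
  U (U-turn (180°)) -> South
  R (right (90° clockwise)) -> West
  U (U-turn (180°)) -> East
  R (right (90° clockwise)) -> South
Final: South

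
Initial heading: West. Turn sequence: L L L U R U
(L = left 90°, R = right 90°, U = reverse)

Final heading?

Answer: Final heading: East

Derivation:
Start: West
  L (left (90° counter-clockwise)) -> South
  L (left (90° counter-clockwise)) -> East
  L (left (90° counter-clockwise)) -> North
  U (U-turn (180°)) -> South
  R (right (90° clockwise)) -> West
  U (U-turn (180°)) -> East
Final: East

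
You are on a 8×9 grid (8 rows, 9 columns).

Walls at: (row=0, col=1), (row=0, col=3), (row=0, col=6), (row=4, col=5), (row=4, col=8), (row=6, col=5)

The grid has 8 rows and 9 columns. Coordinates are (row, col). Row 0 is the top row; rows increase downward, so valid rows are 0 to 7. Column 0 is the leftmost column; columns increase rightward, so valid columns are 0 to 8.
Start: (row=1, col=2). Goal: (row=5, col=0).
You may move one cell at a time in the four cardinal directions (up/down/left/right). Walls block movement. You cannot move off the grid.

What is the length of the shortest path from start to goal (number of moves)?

BFS from (row=1, col=2) until reaching (row=5, col=0):
  Distance 0: (row=1, col=2)
  Distance 1: (row=0, col=2), (row=1, col=1), (row=1, col=3), (row=2, col=2)
  Distance 2: (row=1, col=0), (row=1, col=4), (row=2, col=1), (row=2, col=3), (row=3, col=2)
  Distance 3: (row=0, col=0), (row=0, col=4), (row=1, col=5), (row=2, col=0), (row=2, col=4), (row=3, col=1), (row=3, col=3), (row=4, col=2)
  Distance 4: (row=0, col=5), (row=1, col=6), (row=2, col=5), (row=3, col=0), (row=3, col=4), (row=4, col=1), (row=4, col=3), (row=5, col=2)
  Distance 5: (row=1, col=7), (row=2, col=6), (row=3, col=5), (row=4, col=0), (row=4, col=4), (row=5, col=1), (row=5, col=3), (row=6, col=2)
  Distance 6: (row=0, col=7), (row=1, col=8), (row=2, col=7), (row=3, col=6), (row=5, col=0), (row=5, col=4), (row=6, col=1), (row=6, col=3), (row=7, col=2)  <- goal reached here
One shortest path (6 moves): (row=1, col=2) -> (row=1, col=1) -> (row=1, col=0) -> (row=2, col=0) -> (row=3, col=0) -> (row=4, col=0) -> (row=5, col=0)

Answer: Shortest path length: 6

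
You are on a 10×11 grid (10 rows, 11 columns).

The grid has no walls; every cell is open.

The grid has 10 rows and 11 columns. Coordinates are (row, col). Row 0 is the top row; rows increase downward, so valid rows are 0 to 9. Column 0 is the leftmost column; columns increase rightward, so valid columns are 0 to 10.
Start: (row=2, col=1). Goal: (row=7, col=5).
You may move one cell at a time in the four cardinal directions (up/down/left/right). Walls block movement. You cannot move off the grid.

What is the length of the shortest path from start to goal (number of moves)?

Answer: Shortest path length: 9

Derivation:
BFS from (row=2, col=1) until reaching (row=7, col=5):
  Distance 0: (row=2, col=1)
  Distance 1: (row=1, col=1), (row=2, col=0), (row=2, col=2), (row=3, col=1)
  Distance 2: (row=0, col=1), (row=1, col=0), (row=1, col=2), (row=2, col=3), (row=3, col=0), (row=3, col=2), (row=4, col=1)
  Distance 3: (row=0, col=0), (row=0, col=2), (row=1, col=3), (row=2, col=4), (row=3, col=3), (row=4, col=0), (row=4, col=2), (row=5, col=1)
  Distance 4: (row=0, col=3), (row=1, col=4), (row=2, col=5), (row=3, col=4), (row=4, col=3), (row=5, col=0), (row=5, col=2), (row=6, col=1)
  Distance 5: (row=0, col=4), (row=1, col=5), (row=2, col=6), (row=3, col=5), (row=4, col=4), (row=5, col=3), (row=6, col=0), (row=6, col=2), (row=7, col=1)
  Distance 6: (row=0, col=5), (row=1, col=6), (row=2, col=7), (row=3, col=6), (row=4, col=5), (row=5, col=4), (row=6, col=3), (row=7, col=0), (row=7, col=2), (row=8, col=1)
  Distance 7: (row=0, col=6), (row=1, col=7), (row=2, col=8), (row=3, col=7), (row=4, col=6), (row=5, col=5), (row=6, col=4), (row=7, col=3), (row=8, col=0), (row=8, col=2), (row=9, col=1)
  Distance 8: (row=0, col=7), (row=1, col=8), (row=2, col=9), (row=3, col=8), (row=4, col=7), (row=5, col=6), (row=6, col=5), (row=7, col=4), (row=8, col=3), (row=9, col=0), (row=9, col=2)
  Distance 9: (row=0, col=8), (row=1, col=9), (row=2, col=10), (row=3, col=9), (row=4, col=8), (row=5, col=7), (row=6, col=6), (row=7, col=5), (row=8, col=4), (row=9, col=3)  <- goal reached here
One shortest path (9 moves): (row=2, col=1) -> (row=2, col=2) -> (row=2, col=3) -> (row=2, col=4) -> (row=2, col=5) -> (row=3, col=5) -> (row=4, col=5) -> (row=5, col=5) -> (row=6, col=5) -> (row=7, col=5)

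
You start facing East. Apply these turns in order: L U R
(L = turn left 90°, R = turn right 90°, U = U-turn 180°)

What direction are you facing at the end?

Answer: Final heading: West

Derivation:
Start: East
  L (left (90° counter-clockwise)) -> North
  U (U-turn (180°)) -> South
  R (right (90° clockwise)) -> West
Final: West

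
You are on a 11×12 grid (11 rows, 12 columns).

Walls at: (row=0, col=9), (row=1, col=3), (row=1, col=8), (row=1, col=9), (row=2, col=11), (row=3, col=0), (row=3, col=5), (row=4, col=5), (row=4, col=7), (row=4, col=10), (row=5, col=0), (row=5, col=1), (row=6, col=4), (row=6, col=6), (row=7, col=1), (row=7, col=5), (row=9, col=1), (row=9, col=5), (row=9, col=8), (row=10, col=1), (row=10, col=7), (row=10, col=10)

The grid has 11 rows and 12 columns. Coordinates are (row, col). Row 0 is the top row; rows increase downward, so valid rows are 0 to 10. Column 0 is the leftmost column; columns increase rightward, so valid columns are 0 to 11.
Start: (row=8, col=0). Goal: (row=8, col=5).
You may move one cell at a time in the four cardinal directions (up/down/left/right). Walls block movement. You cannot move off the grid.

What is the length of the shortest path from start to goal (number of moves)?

Answer: Shortest path length: 5

Derivation:
BFS from (row=8, col=0) until reaching (row=8, col=5):
  Distance 0: (row=8, col=0)
  Distance 1: (row=7, col=0), (row=8, col=1), (row=9, col=0)
  Distance 2: (row=6, col=0), (row=8, col=2), (row=10, col=0)
  Distance 3: (row=6, col=1), (row=7, col=2), (row=8, col=3), (row=9, col=2)
  Distance 4: (row=6, col=2), (row=7, col=3), (row=8, col=4), (row=9, col=3), (row=10, col=2)
  Distance 5: (row=5, col=2), (row=6, col=3), (row=7, col=4), (row=8, col=5), (row=9, col=4), (row=10, col=3)  <- goal reached here
One shortest path (5 moves): (row=8, col=0) -> (row=8, col=1) -> (row=8, col=2) -> (row=8, col=3) -> (row=8, col=4) -> (row=8, col=5)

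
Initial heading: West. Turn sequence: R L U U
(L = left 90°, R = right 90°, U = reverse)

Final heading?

Answer: Final heading: West

Derivation:
Start: West
  R (right (90° clockwise)) -> North
  L (left (90° counter-clockwise)) -> West
  U (U-turn (180°)) -> East
  U (U-turn (180°)) -> West
Final: West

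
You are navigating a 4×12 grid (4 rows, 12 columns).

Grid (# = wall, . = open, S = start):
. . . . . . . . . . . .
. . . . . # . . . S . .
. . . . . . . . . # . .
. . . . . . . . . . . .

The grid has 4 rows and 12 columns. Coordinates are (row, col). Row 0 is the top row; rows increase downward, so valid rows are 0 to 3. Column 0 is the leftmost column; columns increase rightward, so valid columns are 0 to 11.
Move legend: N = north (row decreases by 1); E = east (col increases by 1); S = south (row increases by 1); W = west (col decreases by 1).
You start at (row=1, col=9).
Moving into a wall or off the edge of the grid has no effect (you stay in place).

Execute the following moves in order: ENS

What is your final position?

Start: (row=1, col=9)
  E (east): (row=1, col=9) -> (row=1, col=10)
  N (north): (row=1, col=10) -> (row=0, col=10)
  S (south): (row=0, col=10) -> (row=1, col=10)
Final: (row=1, col=10)

Answer: Final position: (row=1, col=10)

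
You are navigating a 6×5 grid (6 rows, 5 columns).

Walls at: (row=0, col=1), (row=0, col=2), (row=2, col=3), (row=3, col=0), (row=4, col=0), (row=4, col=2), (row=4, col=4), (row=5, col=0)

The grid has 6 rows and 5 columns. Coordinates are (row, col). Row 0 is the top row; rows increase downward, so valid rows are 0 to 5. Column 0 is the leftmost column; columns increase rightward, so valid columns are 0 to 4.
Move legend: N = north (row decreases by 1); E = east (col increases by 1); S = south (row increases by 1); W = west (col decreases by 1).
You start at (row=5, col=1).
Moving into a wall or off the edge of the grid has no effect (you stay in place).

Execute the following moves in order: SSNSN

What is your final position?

Answer: Final position: (row=4, col=1)

Derivation:
Start: (row=5, col=1)
  S (south): blocked, stay at (row=5, col=1)
  S (south): blocked, stay at (row=5, col=1)
  N (north): (row=5, col=1) -> (row=4, col=1)
  S (south): (row=4, col=1) -> (row=5, col=1)
  N (north): (row=5, col=1) -> (row=4, col=1)
Final: (row=4, col=1)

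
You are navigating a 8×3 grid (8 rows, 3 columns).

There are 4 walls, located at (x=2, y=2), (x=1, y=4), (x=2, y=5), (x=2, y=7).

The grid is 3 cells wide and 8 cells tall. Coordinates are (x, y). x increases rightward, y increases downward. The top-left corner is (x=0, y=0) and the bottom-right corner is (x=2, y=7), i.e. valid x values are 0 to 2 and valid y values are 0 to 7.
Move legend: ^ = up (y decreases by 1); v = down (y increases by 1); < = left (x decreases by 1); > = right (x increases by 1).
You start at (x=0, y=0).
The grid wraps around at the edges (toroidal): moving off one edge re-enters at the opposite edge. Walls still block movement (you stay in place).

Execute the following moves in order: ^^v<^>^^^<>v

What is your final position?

Start: (x=0, y=0)
  ^ (up): (x=0, y=0) -> (x=0, y=7)
  ^ (up): (x=0, y=7) -> (x=0, y=6)
  v (down): (x=0, y=6) -> (x=0, y=7)
  < (left): blocked, stay at (x=0, y=7)
  ^ (up): (x=0, y=7) -> (x=0, y=6)
  > (right): (x=0, y=6) -> (x=1, y=6)
  ^ (up): (x=1, y=6) -> (x=1, y=5)
  ^ (up): blocked, stay at (x=1, y=5)
  ^ (up): blocked, stay at (x=1, y=5)
  < (left): (x=1, y=5) -> (x=0, y=5)
  > (right): (x=0, y=5) -> (x=1, y=5)
  v (down): (x=1, y=5) -> (x=1, y=6)
Final: (x=1, y=6)

Answer: Final position: (x=1, y=6)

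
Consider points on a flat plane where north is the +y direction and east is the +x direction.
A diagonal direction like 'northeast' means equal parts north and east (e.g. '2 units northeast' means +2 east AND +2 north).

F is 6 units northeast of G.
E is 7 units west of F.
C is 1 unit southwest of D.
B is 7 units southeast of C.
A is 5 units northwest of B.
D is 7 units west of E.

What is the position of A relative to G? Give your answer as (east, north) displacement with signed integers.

Place G at the origin (east=0, north=0).
  F is 6 units northeast of G: delta (east=+6, north=+6); F at (east=6, north=6).
  E is 7 units west of F: delta (east=-7, north=+0); E at (east=-1, north=6).
  D is 7 units west of E: delta (east=-7, north=+0); D at (east=-8, north=6).
  C is 1 unit southwest of D: delta (east=-1, north=-1); C at (east=-9, north=5).
  B is 7 units southeast of C: delta (east=+7, north=-7); B at (east=-2, north=-2).
  A is 5 units northwest of B: delta (east=-5, north=+5); A at (east=-7, north=3).
Therefore A relative to G: (east=-7, north=3).

Answer: A is at (east=-7, north=3) relative to G.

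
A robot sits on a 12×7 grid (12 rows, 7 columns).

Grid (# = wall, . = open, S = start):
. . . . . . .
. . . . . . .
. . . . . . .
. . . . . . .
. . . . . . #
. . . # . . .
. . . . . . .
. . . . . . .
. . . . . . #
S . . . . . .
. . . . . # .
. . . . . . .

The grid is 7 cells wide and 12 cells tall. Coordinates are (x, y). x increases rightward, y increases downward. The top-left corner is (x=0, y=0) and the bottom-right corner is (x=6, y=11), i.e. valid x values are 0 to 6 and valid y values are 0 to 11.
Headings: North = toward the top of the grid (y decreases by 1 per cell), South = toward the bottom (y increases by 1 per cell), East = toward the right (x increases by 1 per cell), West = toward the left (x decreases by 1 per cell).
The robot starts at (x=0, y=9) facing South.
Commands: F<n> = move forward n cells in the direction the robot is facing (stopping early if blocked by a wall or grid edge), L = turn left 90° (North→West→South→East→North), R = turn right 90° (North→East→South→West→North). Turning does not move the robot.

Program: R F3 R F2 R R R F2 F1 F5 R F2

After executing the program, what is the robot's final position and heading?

Start: (x=0, y=9), facing South
  R: turn right, now facing West
  F3: move forward 0/3 (blocked), now at (x=0, y=9)
  R: turn right, now facing North
  F2: move forward 2, now at (x=0, y=7)
  R: turn right, now facing East
  R: turn right, now facing South
  R: turn right, now facing West
  F2: move forward 0/2 (blocked), now at (x=0, y=7)
  F1: move forward 0/1 (blocked), now at (x=0, y=7)
  F5: move forward 0/5 (blocked), now at (x=0, y=7)
  R: turn right, now facing North
  F2: move forward 2, now at (x=0, y=5)
Final: (x=0, y=5), facing North

Answer: Final position: (x=0, y=5), facing North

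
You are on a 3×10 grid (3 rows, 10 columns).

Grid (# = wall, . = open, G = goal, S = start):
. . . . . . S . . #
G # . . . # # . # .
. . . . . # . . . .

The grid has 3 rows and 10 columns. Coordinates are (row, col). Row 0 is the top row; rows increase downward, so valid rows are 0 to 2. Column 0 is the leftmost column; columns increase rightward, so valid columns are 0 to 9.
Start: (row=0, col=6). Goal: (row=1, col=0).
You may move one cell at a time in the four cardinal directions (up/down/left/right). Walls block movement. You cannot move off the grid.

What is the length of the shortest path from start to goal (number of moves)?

BFS from (row=0, col=6) until reaching (row=1, col=0):
  Distance 0: (row=0, col=6)
  Distance 1: (row=0, col=5), (row=0, col=7)
  Distance 2: (row=0, col=4), (row=0, col=8), (row=1, col=7)
  Distance 3: (row=0, col=3), (row=1, col=4), (row=2, col=7)
  Distance 4: (row=0, col=2), (row=1, col=3), (row=2, col=4), (row=2, col=6), (row=2, col=8)
  Distance 5: (row=0, col=1), (row=1, col=2), (row=2, col=3), (row=2, col=9)
  Distance 6: (row=0, col=0), (row=1, col=9), (row=2, col=2)
  Distance 7: (row=1, col=0), (row=2, col=1)  <- goal reached here
One shortest path (7 moves): (row=0, col=6) -> (row=0, col=5) -> (row=0, col=4) -> (row=0, col=3) -> (row=0, col=2) -> (row=0, col=1) -> (row=0, col=0) -> (row=1, col=0)

Answer: Shortest path length: 7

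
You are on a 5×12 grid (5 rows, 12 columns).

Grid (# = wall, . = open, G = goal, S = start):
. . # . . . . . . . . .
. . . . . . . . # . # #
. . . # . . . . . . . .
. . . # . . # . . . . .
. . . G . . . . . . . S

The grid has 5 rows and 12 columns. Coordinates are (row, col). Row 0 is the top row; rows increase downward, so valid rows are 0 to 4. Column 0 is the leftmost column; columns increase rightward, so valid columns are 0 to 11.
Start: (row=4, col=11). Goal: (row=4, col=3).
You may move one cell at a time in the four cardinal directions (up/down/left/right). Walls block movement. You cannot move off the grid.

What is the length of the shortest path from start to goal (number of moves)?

BFS from (row=4, col=11) until reaching (row=4, col=3):
  Distance 0: (row=4, col=11)
  Distance 1: (row=3, col=11), (row=4, col=10)
  Distance 2: (row=2, col=11), (row=3, col=10), (row=4, col=9)
  Distance 3: (row=2, col=10), (row=3, col=9), (row=4, col=8)
  Distance 4: (row=2, col=9), (row=3, col=8), (row=4, col=7)
  Distance 5: (row=1, col=9), (row=2, col=8), (row=3, col=7), (row=4, col=6)
  Distance 6: (row=0, col=9), (row=2, col=7), (row=4, col=5)
  Distance 7: (row=0, col=8), (row=0, col=10), (row=1, col=7), (row=2, col=6), (row=3, col=5), (row=4, col=4)
  Distance 8: (row=0, col=7), (row=0, col=11), (row=1, col=6), (row=2, col=5), (row=3, col=4), (row=4, col=3)  <- goal reached here
One shortest path (8 moves): (row=4, col=11) -> (row=4, col=10) -> (row=4, col=9) -> (row=4, col=8) -> (row=4, col=7) -> (row=4, col=6) -> (row=4, col=5) -> (row=4, col=4) -> (row=4, col=3)

Answer: Shortest path length: 8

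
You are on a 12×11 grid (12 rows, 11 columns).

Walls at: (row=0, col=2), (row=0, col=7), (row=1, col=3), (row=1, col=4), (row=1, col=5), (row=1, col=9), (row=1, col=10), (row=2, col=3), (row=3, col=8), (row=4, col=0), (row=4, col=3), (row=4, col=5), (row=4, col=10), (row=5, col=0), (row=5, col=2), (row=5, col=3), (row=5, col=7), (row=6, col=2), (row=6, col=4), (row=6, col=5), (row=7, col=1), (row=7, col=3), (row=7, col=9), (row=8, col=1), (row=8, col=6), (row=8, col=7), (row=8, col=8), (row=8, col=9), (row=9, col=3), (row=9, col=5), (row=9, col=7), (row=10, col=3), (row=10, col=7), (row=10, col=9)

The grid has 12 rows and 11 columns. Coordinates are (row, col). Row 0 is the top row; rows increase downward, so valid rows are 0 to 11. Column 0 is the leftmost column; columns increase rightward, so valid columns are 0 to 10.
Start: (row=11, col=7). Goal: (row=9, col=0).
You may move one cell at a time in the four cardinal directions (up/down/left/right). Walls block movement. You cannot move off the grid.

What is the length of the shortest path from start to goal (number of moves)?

Answer: Shortest path length: 9

Derivation:
BFS from (row=11, col=7) until reaching (row=9, col=0):
  Distance 0: (row=11, col=7)
  Distance 1: (row=11, col=6), (row=11, col=8)
  Distance 2: (row=10, col=6), (row=10, col=8), (row=11, col=5), (row=11, col=9)
  Distance 3: (row=9, col=6), (row=9, col=8), (row=10, col=5), (row=11, col=4), (row=11, col=10)
  Distance 4: (row=9, col=9), (row=10, col=4), (row=10, col=10), (row=11, col=3)
  Distance 5: (row=9, col=4), (row=9, col=10), (row=11, col=2)
  Distance 6: (row=8, col=4), (row=8, col=10), (row=10, col=2), (row=11, col=1)
  Distance 7: (row=7, col=4), (row=7, col=10), (row=8, col=3), (row=8, col=5), (row=9, col=2), (row=10, col=1), (row=11, col=0)
  Distance 8: (row=6, col=10), (row=7, col=5), (row=8, col=2), (row=9, col=1), (row=10, col=0)
  Distance 9: (row=5, col=10), (row=6, col=9), (row=7, col=2), (row=7, col=6), (row=9, col=0)  <- goal reached here
One shortest path (9 moves): (row=11, col=7) -> (row=11, col=6) -> (row=11, col=5) -> (row=11, col=4) -> (row=11, col=3) -> (row=11, col=2) -> (row=11, col=1) -> (row=11, col=0) -> (row=10, col=0) -> (row=9, col=0)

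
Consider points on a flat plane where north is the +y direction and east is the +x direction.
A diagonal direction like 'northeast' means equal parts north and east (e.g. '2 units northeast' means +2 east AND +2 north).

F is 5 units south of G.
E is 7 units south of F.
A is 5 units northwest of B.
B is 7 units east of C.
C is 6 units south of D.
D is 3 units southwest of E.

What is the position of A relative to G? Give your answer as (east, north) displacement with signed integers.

Answer: A is at (east=-1, north=-16) relative to G.

Derivation:
Place G at the origin (east=0, north=0).
  F is 5 units south of G: delta (east=+0, north=-5); F at (east=0, north=-5).
  E is 7 units south of F: delta (east=+0, north=-7); E at (east=0, north=-12).
  D is 3 units southwest of E: delta (east=-3, north=-3); D at (east=-3, north=-15).
  C is 6 units south of D: delta (east=+0, north=-6); C at (east=-3, north=-21).
  B is 7 units east of C: delta (east=+7, north=+0); B at (east=4, north=-21).
  A is 5 units northwest of B: delta (east=-5, north=+5); A at (east=-1, north=-16).
Therefore A relative to G: (east=-1, north=-16).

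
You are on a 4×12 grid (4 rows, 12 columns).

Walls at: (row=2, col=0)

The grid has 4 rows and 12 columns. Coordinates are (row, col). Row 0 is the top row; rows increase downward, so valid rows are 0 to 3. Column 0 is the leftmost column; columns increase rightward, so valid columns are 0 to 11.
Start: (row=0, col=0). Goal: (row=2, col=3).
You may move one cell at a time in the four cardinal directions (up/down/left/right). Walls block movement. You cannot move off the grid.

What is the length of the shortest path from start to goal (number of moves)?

Answer: Shortest path length: 5

Derivation:
BFS from (row=0, col=0) until reaching (row=2, col=3):
  Distance 0: (row=0, col=0)
  Distance 1: (row=0, col=1), (row=1, col=0)
  Distance 2: (row=0, col=2), (row=1, col=1)
  Distance 3: (row=0, col=3), (row=1, col=2), (row=2, col=1)
  Distance 4: (row=0, col=4), (row=1, col=3), (row=2, col=2), (row=3, col=1)
  Distance 5: (row=0, col=5), (row=1, col=4), (row=2, col=3), (row=3, col=0), (row=3, col=2)  <- goal reached here
One shortest path (5 moves): (row=0, col=0) -> (row=0, col=1) -> (row=0, col=2) -> (row=0, col=3) -> (row=1, col=3) -> (row=2, col=3)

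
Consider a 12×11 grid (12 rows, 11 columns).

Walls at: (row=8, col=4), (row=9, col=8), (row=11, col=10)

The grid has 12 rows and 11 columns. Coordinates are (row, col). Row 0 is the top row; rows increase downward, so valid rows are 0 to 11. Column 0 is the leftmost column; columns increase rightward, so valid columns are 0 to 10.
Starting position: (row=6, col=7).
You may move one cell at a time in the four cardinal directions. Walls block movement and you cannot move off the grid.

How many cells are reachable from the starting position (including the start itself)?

Answer: Reachable cells: 129

Derivation:
BFS flood-fill from (row=6, col=7):
  Distance 0: (row=6, col=7)
  Distance 1: (row=5, col=7), (row=6, col=6), (row=6, col=8), (row=7, col=7)
  Distance 2: (row=4, col=7), (row=5, col=6), (row=5, col=8), (row=6, col=5), (row=6, col=9), (row=7, col=6), (row=7, col=8), (row=8, col=7)
  Distance 3: (row=3, col=7), (row=4, col=6), (row=4, col=8), (row=5, col=5), (row=5, col=9), (row=6, col=4), (row=6, col=10), (row=7, col=5), (row=7, col=9), (row=8, col=6), (row=8, col=8), (row=9, col=7)
  Distance 4: (row=2, col=7), (row=3, col=6), (row=3, col=8), (row=4, col=5), (row=4, col=9), (row=5, col=4), (row=5, col=10), (row=6, col=3), (row=7, col=4), (row=7, col=10), (row=8, col=5), (row=8, col=9), (row=9, col=6), (row=10, col=7)
  Distance 5: (row=1, col=7), (row=2, col=6), (row=2, col=8), (row=3, col=5), (row=3, col=9), (row=4, col=4), (row=4, col=10), (row=5, col=3), (row=6, col=2), (row=7, col=3), (row=8, col=10), (row=9, col=5), (row=9, col=9), (row=10, col=6), (row=10, col=8), (row=11, col=7)
  Distance 6: (row=0, col=7), (row=1, col=6), (row=1, col=8), (row=2, col=5), (row=2, col=9), (row=3, col=4), (row=3, col=10), (row=4, col=3), (row=5, col=2), (row=6, col=1), (row=7, col=2), (row=8, col=3), (row=9, col=4), (row=9, col=10), (row=10, col=5), (row=10, col=9), (row=11, col=6), (row=11, col=8)
  Distance 7: (row=0, col=6), (row=0, col=8), (row=1, col=5), (row=1, col=9), (row=2, col=4), (row=2, col=10), (row=3, col=3), (row=4, col=2), (row=5, col=1), (row=6, col=0), (row=7, col=1), (row=8, col=2), (row=9, col=3), (row=10, col=4), (row=10, col=10), (row=11, col=5), (row=11, col=9)
  Distance 8: (row=0, col=5), (row=0, col=9), (row=1, col=4), (row=1, col=10), (row=2, col=3), (row=3, col=2), (row=4, col=1), (row=5, col=0), (row=7, col=0), (row=8, col=1), (row=9, col=2), (row=10, col=3), (row=11, col=4)
  Distance 9: (row=0, col=4), (row=0, col=10), (row=1, col=3), (row=2, col=2), (row=3, col=1), (row=4, col=0), (row=8, col=0), (row=9, col=1), (row=10, col=2), (row=11, col=3)
  Distance 10: (row=0, col=3), (row=1, col=2), (row=2, col=1), (row=3, col=0), (row=9, col=0), (row=10, col=1), (row=11, col=2)
  Distance 11: (row=0, col=2), (row=1, col=1), (row=2, col=0), (row=10, col=0), (row=11, col=1)
  Distance 12: (row=0, col=1), (row=1, col=0), (row=11, col=0)
  Distance 13: (row=0, col=0)
Total reachable: 129 (grid has 129 open cells total)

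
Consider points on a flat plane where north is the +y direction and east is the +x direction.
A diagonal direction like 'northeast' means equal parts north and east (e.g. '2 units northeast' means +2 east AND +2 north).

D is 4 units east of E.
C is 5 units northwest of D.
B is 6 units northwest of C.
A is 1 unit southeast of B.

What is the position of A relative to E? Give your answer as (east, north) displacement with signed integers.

Answer: A is at (east=-6, north=10) relative to E.

Derivation:
Place E at the origin (east=0, north=0).
  D is 4 units east of E: delta (east=+4, north=+0); D at (east=4, north=0).
  C is 5 units northwest of D: delta (east=-5, north=+5); C at (east=-1, north=5).
  B is 6 units northwest of C: delta (east=-6, north=+6); B at (east=-7, north=11).
  A is 1 unit southeast of B: delta (east=+1, north=-1); A at (east=-6, north=10).
Therefore A relative to E: (east=-6, north=10).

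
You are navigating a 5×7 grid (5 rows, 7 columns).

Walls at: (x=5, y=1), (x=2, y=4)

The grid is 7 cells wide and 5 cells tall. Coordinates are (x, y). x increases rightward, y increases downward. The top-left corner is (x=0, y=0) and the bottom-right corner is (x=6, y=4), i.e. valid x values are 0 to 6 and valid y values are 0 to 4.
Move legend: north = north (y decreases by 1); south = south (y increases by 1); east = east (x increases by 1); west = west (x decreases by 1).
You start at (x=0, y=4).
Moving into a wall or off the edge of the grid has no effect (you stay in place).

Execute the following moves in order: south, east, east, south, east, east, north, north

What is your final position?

Start: (x=0, y=4)
  south (south): blocked, stay at (x=0, y=4)
  east (east): (x=0, y=4) -> (x=1, y=4)
  east (east): blocked, stay at (x=1, y=4)
  south (south): blocked, stay at (x=1, y=4)
  east (east): blocked, stay at (x=1, y=4)
  east (east): blocked, stay at (x=1, y=4)
  north (north): (x=1, y=4) -> (x=1, y=3)
  north (north): (x=1, y=3) -> (x=1, y=2)
Final: (x=1, y=2)

Answer: Final position: (x=1, y=2)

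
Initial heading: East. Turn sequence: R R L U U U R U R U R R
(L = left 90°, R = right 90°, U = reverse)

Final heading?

Start: East
  R (right (90° clockwise)) -> South
  R (right (90° clockwise)) -> West
  L (left (90° counter-clockwise)) -> South
  U (U-turn (180°)) -> North
  U (U-turn (180°)) -> South
  U (U-turn (180°)) -> North
  R (right (90° clockwise)) -> East
  U (U-turn (180°)) -> West
  R (right (90° clockwise)) -> North
  U (U-turn (180°)) -> South
  R (right (90° clockwise)) -> West
  R (right (90° clockwise)) -> North
Final: North

Answer: Final heading: North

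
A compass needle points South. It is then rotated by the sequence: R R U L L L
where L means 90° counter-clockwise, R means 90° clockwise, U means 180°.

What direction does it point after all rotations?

Start: South
  R (right (90° clockwise)) -> West
  R (right (90° clockwise)) -> North
  U (U-turn (180°)) -> South
  L (left (90° counter-clockwise)) -> East
  L (left (90° counter-clockwise)) -> North
  L (left (90° counter-clockwise)) -> West
Final: West

Answer: Final heading: West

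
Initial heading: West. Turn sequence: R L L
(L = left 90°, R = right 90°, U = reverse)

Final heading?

Start: West
  R (right (90° clockwise)) -> North
  L (left (90° counter-clockwise)) -> West
  L (left (90° counter-clockwise)) -> South
Final: South

Answer: Final heading: South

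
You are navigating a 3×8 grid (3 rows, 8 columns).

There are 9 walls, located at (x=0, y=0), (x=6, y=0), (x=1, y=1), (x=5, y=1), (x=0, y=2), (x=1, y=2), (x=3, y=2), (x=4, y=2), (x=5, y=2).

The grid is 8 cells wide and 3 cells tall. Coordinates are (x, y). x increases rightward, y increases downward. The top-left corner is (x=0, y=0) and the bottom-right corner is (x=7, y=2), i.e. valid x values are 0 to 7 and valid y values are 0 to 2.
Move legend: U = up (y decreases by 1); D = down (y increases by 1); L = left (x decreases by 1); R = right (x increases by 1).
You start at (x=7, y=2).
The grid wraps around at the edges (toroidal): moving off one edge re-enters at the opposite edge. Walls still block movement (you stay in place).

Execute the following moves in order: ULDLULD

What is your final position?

Start: (x=7, y=2)
  U (up): (x=7, y=2) -> (x=7, y=1)
  L (left): (x=7, y=1) -> (x=6, y=1)
  D (down): (x=6, y=1) -> (x=6, y=2)
  L (left): blocked, stay at (x=6, y=2)
  U (up): (x=6, y=2) -> (x=6, y=1)
  L (left): blocked, stay at (x=6, y=1)
  D (down): (x=6, y=1) -> (x=6, y=2)
Final: (x=6, y=2)

Answer: Final position: (x=6, y=2)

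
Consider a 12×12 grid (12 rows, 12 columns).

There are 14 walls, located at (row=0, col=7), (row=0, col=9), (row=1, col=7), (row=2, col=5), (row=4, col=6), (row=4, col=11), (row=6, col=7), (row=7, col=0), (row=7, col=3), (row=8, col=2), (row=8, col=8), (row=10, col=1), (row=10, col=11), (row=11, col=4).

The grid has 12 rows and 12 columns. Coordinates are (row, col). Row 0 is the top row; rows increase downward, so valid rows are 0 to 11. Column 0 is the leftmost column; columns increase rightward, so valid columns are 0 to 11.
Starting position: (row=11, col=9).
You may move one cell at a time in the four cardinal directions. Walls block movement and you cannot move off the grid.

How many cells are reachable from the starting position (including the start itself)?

Answer: Reachable cells: 130

Derivation:
BFS flood-fill from (row=11, col=9):
  Distance 0: (row=11, col=9)
  Distance 1: (row=10, col=9), (row=11, col=8), (row=11, col=10)
  Distance 2: (row=9, col=9), (row=10, col=8), (row=10, col=10), (row=11, col=7), (row=11, col=11)
  Distance 3: (row=8, col=9), (row=9, col=8), (row=9, col=10), (row=10, col=7), (row=11, col=6)
  Distance 4: (row=7, col=9), (row=8, col=10), (row=9, col=7), (row=9, col=11), (row=10, col=6), (row=11, col=5)
  Distance 5: (row=6, col=9), (row=7, col=8), (row=7, col=10), (row=8, col=7), (row=8, col=11), (row=9, col=6), (row=10, col=5)
  Distance 6: (row=5, col=9), (row=6, col=8), (row=6, col=10), (row=7, col=7), (row=7, col=11), (row=8, col=6), (row=9, col=5), (row=10, col=4)
  Distance 7: (row=4, col=9), (row=5, col=8), (row=5, col=10), (row=6, col=11), (row=7, col=6), (row=8, col=5), (row=9, col=4), (row=10, col=3)
  Distance 8: (row=3, col=9), (row=4, col=8), (row=4, col=10), (row=5, col=7), (row=5, col=11), (row=6, col=6), (row=7, col=5), (row=8, col=4), (row=9, col=3), (row=10, col=2), (row=11, col=3)
  Distance 9: (row=2, col=9), (row=3, col=8), (row=3, col=10), (row=4, col=7), (row=5, col=6), (row=6, col=5), (row=7, col=4), (row=8, col=3), (row=9, col=2), (row=11, col=2)
  Distance 10: (row=1, col=9), (row=2, col=8), (row=2, col=10), (row=3, col=7), (row=3, col=11), (row=5, col=5), (row=6, col=4), (row=9, col=1), (row=11, col=1)
  Distance 11: (row=1, col=8), (row=1, col=10), (row=2, col=7), (row=2, col=11), (row=3, col=6), (row=4, col=5), (row=5, col=4), (row=6, col=3), (row=8, col=1), (row=9, col=0), (row=11, col=0)
  Distance 12: (row=0, col=8), (row=0, col=10), (row=1, col=11), (row=2, col=6), (row=3, col=5), (row=4, col=4), (row=5, col=3), (row=6, col=2), (row=7, col=1), (row=8, col=0), (row=10, col=0)
  Distance 13: (row=0, col=11), (row=1, col=6), (row=3, col=4), (row=4, col=3), (row=5, col=2), (row=6, col=1), (row=7, col=2)
  Distance 14: (row=0, col=6), (row=1, col=5), (row=2, col=4), (row=3, col=3), (row=4, col=2), (row=5, col=1), (row=6, col=0)
  Distance 15: (row=0, col=5), (row=1, col=4), (row=2, col=3), (row=3, col=2), (row=4, col=1), (row=5, col=0)
  Distance 16: (row=0, col=4), (row=1, col=3), (row=2, col=2), (row=3, col=1), (row=4, col=0)
  Distance 17: (row=0, col=3), (row=1, col=2), (row=2, col=1), (row=3, col=0)
  Distance 18: (row=0, col=2), (row=1, col=1), (row=2, col=0)
  Distance 19: (row=0, col=1), (row=1, col=0)
  Distance 20: (row=0, col=0)
Total reachable: 130 (grid has 130 open cells total)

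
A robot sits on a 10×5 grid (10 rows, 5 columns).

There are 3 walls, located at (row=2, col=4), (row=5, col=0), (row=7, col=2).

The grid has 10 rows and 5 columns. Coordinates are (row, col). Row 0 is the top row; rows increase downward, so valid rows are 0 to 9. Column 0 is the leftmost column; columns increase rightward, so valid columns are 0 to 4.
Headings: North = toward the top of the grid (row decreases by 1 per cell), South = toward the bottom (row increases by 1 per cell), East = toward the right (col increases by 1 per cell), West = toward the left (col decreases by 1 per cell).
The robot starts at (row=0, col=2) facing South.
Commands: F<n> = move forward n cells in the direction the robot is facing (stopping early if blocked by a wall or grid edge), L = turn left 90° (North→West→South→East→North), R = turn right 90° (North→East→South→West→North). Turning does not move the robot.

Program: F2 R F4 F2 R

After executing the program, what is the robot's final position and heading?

Answer: Final position: (row=2, col=0), facing North

Derivation:
Start: (row=0, col=2), facing South
  F2: move forward 2, now at (row=2, col=2)
  R: turn right, now facing West
  F4: move forward 2/4 (blocked), now at (row=2, col=0)
  F2: move forward 0/2 (blocked), now at (row=2, col=0)
  R: turn right, now facing North
Final: (row=2, col=0), facing North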